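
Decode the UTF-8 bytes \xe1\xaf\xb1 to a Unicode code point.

U+1BF1

Leading byte 0xE1 = 11100001 matches 1110xxxx → 3-byte sequence.
Byte 1: 0xE1 = 11100001, payload 0001 (4 bits).
Byte 2: 0xAF = 10101111 (10xxxxxx ✓), payload 101111.
Byte 3: 0xB1 = 10110001 (10xxxxxx ✓), payload 110001.
Concatenate: 0001101111110001 = 0x1BF1 (16 bits → U+1BF1).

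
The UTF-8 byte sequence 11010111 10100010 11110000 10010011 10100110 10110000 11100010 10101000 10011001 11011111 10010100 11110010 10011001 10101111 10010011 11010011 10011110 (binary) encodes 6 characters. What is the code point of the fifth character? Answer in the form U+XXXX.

U+99BD3

Offset 0: leading byte 0xD7 = 11010111 → 2-byte char #1 = D7 A2.
Offset 2: leading byte 0xF0 = 11110000 → 4-byte char #2 = F0 93 A6 B0.
Offset 6: leading byte 0xE2 = 11100010 → 3-byte char #3 = E2 A8 99.
Offset 9: leading byte 0xDF = 11011111 → 2-byte char #4 = DF 94.
Offset 11: leading byte 0xF2 = 11110010 → 4-byte char #5 = F2 99 AF 93.
Leading byte 0xF2 = 11110010 matches 11110xxx → 4-byte sequence.
Byte 1: 0xF2 = 11110010, payload 010 (3 bits).
Byte 2: 0x99 = 10011001 (10xxxxxx ✓), payload 011001.
Byte 3: 0xAF = 10101111 (10xxxxxx ✓), payload 101111.
Byte 4: 0x93 = 10010011 (10xxxxxx ✓), payload 010011.
Concatenate: 010011001101111010011 = 0x99BD3 (21 bits → U+99BD3).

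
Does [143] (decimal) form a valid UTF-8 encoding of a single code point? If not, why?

Byte 0x8F = 10001111 has the form 10xxxxxx — a continuation byte — but there is no preceding leading byte.

invalid (continuation byte with no leading byte)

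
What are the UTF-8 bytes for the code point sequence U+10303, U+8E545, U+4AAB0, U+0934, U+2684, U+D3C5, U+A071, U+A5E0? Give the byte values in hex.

F0 90 8C 83 F2 8E 95 85 F1 8A AA B0 E0 A4 B4 E2 9A 84 ED 8F 85 EA 81 B1 EA 97 A0

U+10303: 4-byte form → F0 90 8C 83.
U+8E545: 4-byte form → F2 8E 95 85.
U+4AAB0: 4-byte form → F1 8A AA B0.
U+0934: 3-byte form → E0 A4 B4.
U+2684: 3-byte form → E2 9A 84.
U+D3C5: 3-byte form → ED 8F 85.
U+A071: 3-byte form → EA 81 B1.
U+A5E0: 3-byte form → EA 97 A0.
Concatenated (27 bytes): F0 90 8C 83 F2 8E 95 85 F1 8A AA B0 E0 A4 B4 E2 9A 84 ED 8F 85 EA 81 B1 EA 97 A0.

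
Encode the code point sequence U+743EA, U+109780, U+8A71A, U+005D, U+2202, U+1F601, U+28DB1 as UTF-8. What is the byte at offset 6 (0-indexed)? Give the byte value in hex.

0x9E

U+743EA → 4-byte form F1 B4 8F AA at offsets 0–3.
U+109780 → 4-byte form F4 89 9E 80 at offsets 4–7.
Offset 6 falls in char 2's range; it's byte 3 of F4 89 9E 80 = 0x9E.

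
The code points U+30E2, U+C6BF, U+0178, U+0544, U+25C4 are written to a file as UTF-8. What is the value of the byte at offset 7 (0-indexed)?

0xB8

U+30E2 → 3-byte form E3 83 A2 at offsets 0–2.
U+C6BF → 3-byte form EC 9A BF at offsets 3–5.
U+0178 → 2-byte form C5 B8 at offsets 6–7.
Offset 7 falls in char 3's range; it's byte 2 of C5 B8 = 0xB8.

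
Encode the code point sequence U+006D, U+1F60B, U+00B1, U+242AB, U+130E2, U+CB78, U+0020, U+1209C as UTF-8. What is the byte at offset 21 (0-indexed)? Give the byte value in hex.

0x82

U+006D → 1-byte form 6D at offsets 0–0.
U+1F60B → 4-byte form F0 9F 98 8B at offsets 1–4.
U+00B1 → 2-byte form C2 B1 at offsets 5–6.
U+242AB → 4-byte form F0 A4 8A AB at offsets 7–10.
U+130E2 → 4-byte form F0 93 83 A2 at offsets 11–14.
U+CB78 → 3-byte form EC AD B8 at offsets 15–17.
U+0020 → 1-byte form 20 at offsets 18–18.
U+1209C → 4-byte form F0 92 82 9C at offsets 19–22.
Offset 21 falls in char 8's range; it's byte 3 of F0 92 82 9C = 0x82.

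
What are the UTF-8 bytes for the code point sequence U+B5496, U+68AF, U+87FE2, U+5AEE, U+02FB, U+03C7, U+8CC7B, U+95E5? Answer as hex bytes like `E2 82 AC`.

F2 B5 92 96 E6 A2 AF F2 87 BF A2 E5 AB AE CB BB CF 87 F2 8C B1 BB E9 97 A5

U+B5496: 4-byte form → F2 B5 92 96.
U+68AF: 3-byte form → E6 A2 AF.
U+87FE2: 4-byte form → F2 87 BF A2.
U+5AEE: 3-byte form → E5 AB AE.
U+02FB: 2-byte form → CB BB.
U+03C7: 2-byte form → CF 87.
U+8CC7B: 4-byte form → F2 8C B1 BB.
U+95E5: 3-byte form → E9 97 A5.
Concatenated (25 bytes): F2 B5 92 96 E6 A2 AF F2 87 BF A2 E5 AB AE CB BB CF 87 F2 8C B1 BB E9 97 A5.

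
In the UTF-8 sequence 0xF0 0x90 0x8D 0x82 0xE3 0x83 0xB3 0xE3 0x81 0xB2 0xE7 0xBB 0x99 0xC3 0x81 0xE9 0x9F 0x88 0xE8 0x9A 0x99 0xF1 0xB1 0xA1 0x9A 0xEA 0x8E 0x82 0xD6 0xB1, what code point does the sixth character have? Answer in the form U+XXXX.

U+97C8

Offset 0: leading byte 0xF0 = 11110000 → 4-byte char #1 = F0 90 8D 82.
Offset 4: leading byte 0xE3 = 11100011 → 3-byte char #2 = E3 83 B3.
Offset 7: leading byte 0xE3 = 11100011 → 3-byte char #3 = E3 81 B2.
Offset 10: leading byte 0xE7 = 11100111 → 3-byte char #4 = E7 BB 99.
Offset 13: leading byte 0xC3 = 11000011 → 2-byte char #5 = C3 81.
Offset 15: leading byte 0xE9 = 11101001 → 3-byte char #6 = E9 9F 88.
Leading byte 0xE9 = 11101001 matches 1110xxxx → 3-byte sequence.
Byte 1: 0xE9 = 11101001, payload 1001 (4 bits).
Byte 2: 0x9F = 10011111 (10xxxxxx ✓), payload 011111.
Byte 3: 0x88 = 10001000 (10xxxxxx ✓), payload 001000.
Concatenate: 1001011111001000 = 0x97C8 (16 bits → U+97C8).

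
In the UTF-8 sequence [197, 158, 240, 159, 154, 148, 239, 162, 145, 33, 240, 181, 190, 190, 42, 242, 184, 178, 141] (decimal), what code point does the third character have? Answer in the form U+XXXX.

U+F891

Offset 0: leading byte 0xC5 = 11000101 → 2-byte char #1 = C5 9E.
Offset 2: leading byte 0xF0 = 11110000 → 4-byte char #2 = F0 9F 9A 94.
Offset 6: leading byte 0xEF = 11101111 → 3-byte char #3 = EF A2 91.
Leading byte 0xEF = 11101111 matches 1110xxxx → 3-byte sequence.
Byte 1: 0xEF = 11101111, payload 1111 (4 bits).
Byte 2: 0xA2 = 10100010 (10xxxxxx ✓), payload 100010.
Byte 3: 0x91 = 10010001 (10xxxxxx ✓), payload 010001.
Concatenate: 1111100010010001 = 0xF891 (16 bits → U+F891).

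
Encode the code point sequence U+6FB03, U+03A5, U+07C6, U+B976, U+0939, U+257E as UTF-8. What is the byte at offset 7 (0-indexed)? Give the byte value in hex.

U+6FB03 → 4-byte form F1 AF AC 83 at offsets 0–3.
U+03A5 → 2-byte form CE A5 at offsets 4–5.
U+07C6 → 2-byte form DF 86 at offsets 6–7.
Offset 7 falls in char 3's range; it's byte 2 of DF 86 = 0x86.

0x86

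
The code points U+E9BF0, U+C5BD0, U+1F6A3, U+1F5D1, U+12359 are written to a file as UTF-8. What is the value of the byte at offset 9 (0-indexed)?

U+E9BF0 → 4-byte form F3 A9 AF B0 at offsets 0–3.
U+C5BD0 → 4-byte form F3 85 AF 90 at offsets 4–7.
U+1F6A3 → 4-byte form F0 9F 9A A3 at offsets 8–11.
Offset 9 falls in char 3's range; it's byte 2 of F0 9F 9A A3 = 0x9F.

0x9F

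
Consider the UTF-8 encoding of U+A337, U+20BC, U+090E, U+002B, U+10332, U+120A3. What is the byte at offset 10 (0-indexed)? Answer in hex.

0xF0

U+A337 → 3-byte form EA 8C B7 at offsets 0–2.
U+20BC → 3-byte form E2 82 BC at offsets 3–5.
U+090E → 3-byte form E0 A4 8E at offsets 6–8.
U+002B → 1-byte form 2B at offsets 9–9.
U+10332 → 4-byte form F0 90 8C B2 at offsets 10–13.
Offset 10 falls in char 5's range; it's byte 1 of F0 90 8C B2 = 0xF0.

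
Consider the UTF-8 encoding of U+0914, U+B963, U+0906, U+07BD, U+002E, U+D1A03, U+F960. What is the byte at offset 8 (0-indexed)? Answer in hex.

0x86

U+0914 → 3-byte form E0 A4 94 at offsets 0–2.
U+B963 → 3-byte form EB A5 A3 at offsets 3–5.
U+0906 → 3-byte form E0 A4 86 at offsets 6–8.
Offset 8 falls in char 3's range; it's byte 3 of E0 A4 86 = 0x86.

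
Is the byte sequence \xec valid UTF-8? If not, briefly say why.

invalid (sequence truncated)

Leading byte 0xEC = 11101100 → 3-byte form, but only 1 byte is present.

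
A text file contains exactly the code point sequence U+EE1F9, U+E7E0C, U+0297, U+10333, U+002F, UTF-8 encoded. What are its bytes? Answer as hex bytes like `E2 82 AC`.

F3 AE 87 B9 F3 A7 B8 8C CA 97 F0 90 8C B3 2F

U+EE1F9: 4-byte form → F3 AE 87 B9.
U+E7E0C: 4-byte form → F3 A7 B8 8C.
U+0297: 2-byte form → CA 97.
U+10333: 4-byte form → F0 90 8C B3.
U+002F: 1-byte form → 2F.
Concatenated (15 bytes): F3 AE 87 B9 F3 A7 B8 8C CA 97 F0 90 8C B3 2F.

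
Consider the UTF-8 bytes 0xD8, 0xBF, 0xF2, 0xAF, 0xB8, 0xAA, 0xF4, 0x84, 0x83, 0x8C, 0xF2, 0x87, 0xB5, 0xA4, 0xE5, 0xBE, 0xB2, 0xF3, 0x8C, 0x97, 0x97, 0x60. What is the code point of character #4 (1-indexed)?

U+87D64

Offset 0: leading byte 0xD8 = 11011000 → 2-byte char #1 = D8 BF.
Offset 2: leading byte 0xF2 = 11110010 → 4-byte char #2 = F2 AF B8 AA.
Offset 6: leading byte 0xF4 = 11110100 → 4-byte char #3 = F4 84 83 8C.
Offset 10: leading byte 0xF2 = 11110010 → 4-byte char #4 = F2 87 B5 A4.
Leading byte 0xF2 = 11110010 matches 11110xxx → 4-byte sequence.
Byte 1: 0xF2 = 11110010, payload 010 (3 bits).
Byte 2: 0x87 = 10000111 (10xxxxxx ✓), payload 000111.
Byte 3: 0xB5 = 10110101 (10xxxxxx ✓), payload 110101.
Byte 4: 0xA4 = 10100100 (10xxxxxx ✓), payload 100100.
Concatenate: 010000111110101100100 = 0x87D64 (21 bits → U+87D64).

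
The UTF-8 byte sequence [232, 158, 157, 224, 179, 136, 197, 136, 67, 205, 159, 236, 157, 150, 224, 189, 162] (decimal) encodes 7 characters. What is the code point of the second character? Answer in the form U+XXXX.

Offset 0: leading byte 0xE8 = 11101000 → 3-byte char #1 = E8 9E 9D.
Offset 3: leading byte 0xE0 = 11100000 → 3-byte char #2 = E0 B3 88.
Leading byte 0xE0 = 11100000 matches 1110xxxx → 3-byte sequence.
Byte 1: 0xE0 = 11100000, payload 0000 (4 bits).
Byte 2: 0xB3 = 10110011 (10xxxxxx ✓), payload 110011.
Byte 3: 0x88 = 10001000 (10xxxxxx ✓), payload 001000.
Concatenate: 0000110011001000 = 0xCC8 (16 bits → U+0CC8).

U+0CC8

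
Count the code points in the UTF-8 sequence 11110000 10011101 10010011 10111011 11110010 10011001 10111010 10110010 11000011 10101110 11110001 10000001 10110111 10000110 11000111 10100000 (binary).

Byte at offset 0: 0xF0 = 11110000 → 4-byte char (#1). Advance 4.
Byte at offset 4: 0xF2 = 11110010 → 4-byte char (#2). Advance 4.
Byte at offset 8: 0xC3 = 11000011 → 2-byte char (#3). Advance 2.
Byte at offset 10: 0xF1 = 11110001 → 4-byte char (#4). Advance 4.
Byte at offset 14: 0xC7 = 11000111 → 2-byte char (#5). Advance 2.
Reached end at offset 16 after 5 code points.

5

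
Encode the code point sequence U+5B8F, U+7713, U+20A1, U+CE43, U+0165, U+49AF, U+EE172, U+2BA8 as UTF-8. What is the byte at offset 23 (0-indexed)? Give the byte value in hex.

0xA8

U+5B8F → 3-byte form E5 AE 8F at offsets 0–2.
U+7713 → 3-byte form E7 9C 93 at offsets 3–5.
U+20A1 → 3-byte form E2 82 A1 at offsets 6–8.
U+CE43 → 3-byte form EC B9 83 at offsets 9–11.
U+0165 → 2-byte form C5 A5 at offsets 12–13.
U+49AF → 3-byte form E4 A6 AF at offsets 14–16.
U+EE172 → 4-byte form F3 AE 85 B2 at offsets 17–20.
U+2BA8 → 3-byte form E2 AE A8 at offsets 21–23.
Offset 23 falls in char 8's range; it's byte 3 of E2 AE A8 = 0xA8.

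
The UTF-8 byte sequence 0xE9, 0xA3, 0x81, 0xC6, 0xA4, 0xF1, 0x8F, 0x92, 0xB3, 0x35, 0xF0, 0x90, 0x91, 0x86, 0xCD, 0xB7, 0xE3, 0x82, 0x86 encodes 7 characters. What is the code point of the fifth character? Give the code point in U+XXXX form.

Offset 0: leading byte 0xE9 = 11101001 → 3-byte char #1 = E9 A3 81.
Offset 3: leading byte 0xC6 = 11000110 → 2-byte char #2 = C6 A4.
Offset 5: leading byte 0xF1 = 11110001 → 4-byte char #3 = F1 8F 92 B3.
Offset 9: leading byte 0x35 = 00110101 → 1-byte char #4 = 35.
Offset 10: leading byte 0xF0 = 11110000 → 4-byte char #5 = F0 90 91 86.
Leading byte 0xF0 = 11110000 matches 11110xxx → 4-byte sequence.
Byte 1: 0xF0 = 11110000, payload 000 (3 bits).
Byte 2: 0x90 = 10010000 (10xxxxxx ✓), payload 010000.
Byte 3: 0x91 = 10010001 (10xxxxxx ✓), payload 010001.
Byte 4: 0x86 = 10000110 (10xxxxxx ✓), payload 000110.
Concatenate: 000010000010001000110 = 0x10446 (21 bits → U+10446).

U+10446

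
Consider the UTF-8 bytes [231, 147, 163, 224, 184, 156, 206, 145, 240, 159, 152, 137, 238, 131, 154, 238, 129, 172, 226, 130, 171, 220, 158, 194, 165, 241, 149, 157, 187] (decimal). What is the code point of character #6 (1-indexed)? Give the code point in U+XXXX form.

U+E06C

Offset 0: leading byte 0xE7 = 11100111 → 3-byte char #1 = E7 93 A3.
Offset 3: leading byte 0xE0 = 11100000 → 3-byte char #2 = E0 B8 9C.
Offset 6: leading byte 0xCE = 11001110 → 2-byte char #3 = CE 91.
Offset 8: leading byte 0xF0 = 11110000 → 4-byte char #4 = F0 9F 98 89.
Offset 12: leading byte 0xEE = 11101110 → 3-byte char #5 = EE 83 9A.
Offset 15: leading byte 0xEE = 11101110 → 3-byte char #6 = EE 81 AC.
Leading byte 0xEE = 11101110 matches 1110xxxx → 3-byte sequence.
Byte 1: 0xEE = 11101110, payload 1110 (4 bits).
Byte 2: 0x81 = 10000001 (10xxxxxx ✓), payload 000001.
Byte 3: 0xAC = 10101100 (10xxxxxx ✓), payload 101100.
Concatenate: 1110000001101100 = 0xE06C (16 bits → U+E06C).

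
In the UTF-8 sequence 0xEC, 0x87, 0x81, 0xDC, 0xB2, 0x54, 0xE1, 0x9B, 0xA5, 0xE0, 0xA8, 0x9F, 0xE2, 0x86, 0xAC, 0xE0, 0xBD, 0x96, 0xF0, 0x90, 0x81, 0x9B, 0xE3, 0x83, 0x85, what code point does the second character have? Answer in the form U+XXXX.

Offset 0: leading byte 0xEC = 11101100 → 3-byte char #1 = EC 87 81.
Offset 3: leading byte 0xDC = 11011100 → 2-byte char #2 = DC B2.
Leading byte 0xDC = 11011100 matches 110xxxxx → 2-byte sequence.
Byte 1: 0xDC = 11011100, payload 11100 (5 bits).
Byte 2: 0xB2 = 10110010 (10xxxxxx ✓), payload 110010.
Concatenate: 11100110010 = 0x732 (11 bits → U+0732).

U+0732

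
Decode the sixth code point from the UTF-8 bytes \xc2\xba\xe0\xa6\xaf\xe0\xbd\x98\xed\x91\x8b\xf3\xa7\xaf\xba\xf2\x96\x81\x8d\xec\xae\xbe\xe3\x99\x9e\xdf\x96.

U+9604D

Offset 0: leading byte 0xC2 = 11000010 → 2-byte char #1 = C2 BA.
Offset 2: leading byte 0xE0 = 11100000 → 3-byte char #2 = E0 A6 AF.
Offset 5: leading byte 0xE0 = 11100000 → 3-byte char #3 = E0 BD 98.
Offset 8: leading byte 0xED = 11101101 → 3-byte char #4 = ED 91 8B.
Offset 11: leading byte 0xF3 = 11110011 → 4-byte char #5 = F3 A7 AF BA.
Offset 15: leading byte 0xF2 = 11110010 → 4-byte char #6 = F2 96 81 8D.
Leading byte 0xF2 = 11110010 matches 11110xxx → 4-byte sequence.
Byte 1: 0xF2 = 11110010, payload 010 (3 bits).
Byte 2: 0x96 = 10010110 (10xxxxxx ✓), payload 010110.
Byte 3: 0x81 = 10000001 (10xxxxxx ✓), payload 000001.
Byte 4: 0x8D = 10001101 (10xxxxxx ✓), payload 001101.
Concatenate: 010010110000001001101 = 0x9604D (21 bits → U+9604D).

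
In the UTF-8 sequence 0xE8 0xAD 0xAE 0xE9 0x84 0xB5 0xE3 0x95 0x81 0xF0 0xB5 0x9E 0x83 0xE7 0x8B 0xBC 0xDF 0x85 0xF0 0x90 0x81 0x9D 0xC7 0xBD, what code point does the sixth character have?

U+07C5

Offset 0: leading byte 0xE8 = 11101000 → 3-byte char #1 = E8 AD AE.
Offset 3: leading byte 0xE9 = 11101001 → 3-byte char #2 = E9 84 B5.
Offset 6: leading byte 0xE3 = 11100011 → 3-byte char #3 = E3 95 81.
Offset 9: leading byte 0xF0 = 11110000 → 4-byte char #4 = F0 B5 9E 83.
Offset 13: leading byte 0xE7 = 11100111 → 3-byte char #5 = E7 8B BC.
Offset 16: leading byte 0xDF = 11011111 → 2-byte char #6 = DF 85.
Leading byte 0xDF = 11011111 matches 110xxxxx → 2-byte sequence.
Byte 1: 0xDF = 11011111, payload 11111 (5 bits).
Byte 2: 0x85 = 10000101 (10xxxxxx ✓), payload 000101.
Concatenate: 11111000101 = 0x7C5 (11 bits → U+07C5).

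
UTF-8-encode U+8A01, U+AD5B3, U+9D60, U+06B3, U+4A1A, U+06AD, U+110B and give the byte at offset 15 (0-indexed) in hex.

U+8A01 → 3-byte form E8 A8 81 at offsets 0–2.
U+AD5B3 → 4-byte form F2 AD 96 B3 at offsets 3–6.
U+9D60 → 3-byte form E9 B5 A0 at offsets 7–9.
U+06B3 → 2-byte form DA B3 at offsets 10–11.
U+4A1A → 3-byte form E4 A8 9A at offsets 12–14.
U+06AD → 2-byte form DA AD at offsets 15–16.
Offset 15 falls in char 6's range; it's byte 1 of DA AD = 0xDA.

0xDA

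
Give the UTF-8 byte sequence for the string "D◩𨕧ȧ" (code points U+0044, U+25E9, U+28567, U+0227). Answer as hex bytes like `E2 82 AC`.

U+0044: 1-byte form → 44.
U+25E9: 3-byte form → E2 97 A9.
U+28567: 4-byte form → F0 A8 95 A7.
U+0227: 2-byte form → C8 A7.
Concatenated (10 bytes): 44 E2 97 A9 F0 A8 95 A7 C8 A7.

44 E2 97 A9 F0 A8 95 A7 C8 A7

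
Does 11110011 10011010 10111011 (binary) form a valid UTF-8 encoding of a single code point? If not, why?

invalid (sequence truncated)

Leading byte 0xF3 = 11110011 → 4-byte form, but only 3 bytes are present.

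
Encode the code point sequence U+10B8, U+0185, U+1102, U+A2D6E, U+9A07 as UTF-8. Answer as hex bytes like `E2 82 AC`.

U+10B8: 3-byte form → E1 82 B8.
U+0185: 2-byte form → C6 85.
U+1102: 3-byte form → E1 84 82.
U+A2D6E: 4-byte form → F2 A2 B5 AE.
U+9A07: 3-byte form → E9 A8 87.
Concatenated (15 bytes): E1 82 B8 C6 85 E1 84 82 F2 A2 B5 AE E9 A8 87.

E1 82 B8 C6 85 E1 84 82 F2 A2 B5 AE E9 A8 87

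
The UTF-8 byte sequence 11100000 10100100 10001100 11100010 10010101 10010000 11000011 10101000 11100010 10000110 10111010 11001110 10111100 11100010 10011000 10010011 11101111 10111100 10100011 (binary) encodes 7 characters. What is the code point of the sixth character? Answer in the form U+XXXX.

U+2613

Offset 0: leading byte 0xE0 = 11100000 → 3-byte char #1 = E0 A4 8C.
Offset 3: leading byte 0xE2 = 11100010 → 3-byte char #2 = E2 95 90.
Offset 6: leading byte 0xC3 = 11000011 → 2-byte char #3 = C3 A8.
Offset 8: leading byte 0xE2 = 11100010 → 3-byte char #4 = E2 86 BA.
Offset 11: leading byte 0xCE = 11001110 → 2-byte char #5 = CE BC.
Offset 13: leading byte 0xE2 = 11100010 → 3-byte char #6 = E2 98 93.
Leading byte 0xE2 = 11100010 matches 1110xxxx → 3-byte sequence.
Byte 1: 0xE2 = 11100010, payload 0010 (4 bits).
Byte 2: 0x98 = 10011000 (10xxxxxx ✓), payload 011000.
Byte 3: 0x93 = 10010011 (10xxxxxx ✓), payload 010011.
Concatenate: 0010011000010011 = 0x2613 (16 bits → U+2613).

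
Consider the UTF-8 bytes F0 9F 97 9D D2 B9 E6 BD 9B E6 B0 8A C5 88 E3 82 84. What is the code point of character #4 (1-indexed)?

U+6C0A

Offset 0: leading byte 0xF0 = 11110000 → 4-byte char #1 = F0 9F 97 9D.
Offset 4: leading byte 0xD2 = 11010010 → 2-byte char #2 = D2 B9.
Offset 6: leading byte 0xE6 = 11100110 → 3-byte char #3 = E6 BD 9B.
Offset 9: leading byte 0xE6 = 11100110 → 3-byte char #4 = E6 B0 8A.
Leading byte 0xE6 = 11100110 matches 1110xxxx → 3-byte sequence.
Byte 1: 0xE6 = 11100110, payload 0110 (4 bits).
Byte 2: 0xB0 = 10110000 (10xxxxxx ✓), payload 110000.
Byte 3: 0x8A = 10001010 (10xxxxxx ✓), payload 001010.
Concatenate: 0110110000001010 = 0x6C0A (16 bits → U+6C0A).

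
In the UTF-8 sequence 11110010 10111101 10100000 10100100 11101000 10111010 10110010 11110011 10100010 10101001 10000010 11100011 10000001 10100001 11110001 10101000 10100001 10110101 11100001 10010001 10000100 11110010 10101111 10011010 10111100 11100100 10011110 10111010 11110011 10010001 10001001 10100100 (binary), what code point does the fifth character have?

Offset 0: leading byte 0xF2 = 11110010 → 4-byte char #1 = F2 BD A0 A4.
Offset 4: leading byte 0xE8 = 11101000 → 3-byte char #2 = E8 BA B2.
Offset 7: leading byte 0xF3 = 11110011 → 4-byte char #3 = F3 A2 A9 82.
Offset 11: leading byte 0xE3 = 11100011 → 3-byte char #4 = E3 81 A1.
Offset 14: leading byte 0xF1 = 11110001 → 4-byte char #5 = F1 A8 A1 B5.
Leading byte 0xF1 = 11110001 matches 11110xxx → 4-byte sequence.
Byte 1: 0xF1 = 11110001, payload 001 (3 bits).
Byte 2: 0xA8 = 10101000 (10xxxxxx ✓), payload 101000.
Byte 3: 0xA1 = 10100001 (10xxxxxx ✓), payload 100001.
Byte 4: 0xB5 = 10110101 (10xxxxxx ✓), payload 110101.
Concatenate: 001101000100001110101 = 0x68875 (21 bits → U+68875).

U+68875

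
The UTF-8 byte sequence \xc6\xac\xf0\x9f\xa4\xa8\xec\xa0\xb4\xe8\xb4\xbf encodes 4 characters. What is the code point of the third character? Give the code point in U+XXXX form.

U+C834

Offset 0: leading byte 0xC6 = 11000110 → 2-byte char #1 = C6 AC.
Offset 2: leading byte 0xF0 = 11110000 → 4-byte char #2 = F0 9F A4 A8.
Offset 6: leading byte 0xEC = 11101100 → 3-byte char #3 = EC A0 B4.
Leading byte 0xEC = 11101100 matches 1110xxxx → 3-byte sequence.
Byte 1: 0xEC = 11101100, payload 1100 (4 bits).
Byte 2: 0xA0 = 10100000 (10xxxxxx ✓), payload 100000.
Byte 3: 0xB4 = 10110100 (10xxxxxx ✓), payload 110100.
Concatenate: 1100100000110100 = 0xC834 (16 bits → U+C834).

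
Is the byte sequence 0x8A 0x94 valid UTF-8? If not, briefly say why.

invalid (continuation byte with no leading byte)

Byte 0x8A = 10001010 has the form 10xxxxxx — a continuation byte — but there is no preceding leading byte.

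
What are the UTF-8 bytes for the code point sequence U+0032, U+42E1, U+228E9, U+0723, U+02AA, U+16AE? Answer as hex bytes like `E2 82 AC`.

U+0032: 1-byte form → 32.
U+42E1: 3-byte form → E4 8B A1.
U+228E9: 4-byte form → F0 A2 A3 A9.
U+0723: 2-byte form → DC A3.
U+02AA: 2-byte form → CA AA.
U+16AE: 3-byte form → E1 9A AE.
Concatenated (15 bytes): 32 E4 8B A1 F0 A2 A3 A9 DC A3 CA AA E1 9A AE.

32 E4 8B A1 F0 A2 A3 A9 DC A3 CA AA E1 9A AE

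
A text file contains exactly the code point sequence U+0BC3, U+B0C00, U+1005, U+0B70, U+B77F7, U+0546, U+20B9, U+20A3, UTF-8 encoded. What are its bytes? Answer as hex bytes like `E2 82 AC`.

E0 AF 83 F2 B0 B0 80 E1 80 85 E0 AD B0 F2 B7 9F B7 D5 86 E2 82 B9 E2 82 A3

U+0BC3: 3-byte form → E0 AF 83.
U+B0C00: 4-byte form → F2 B0 B0 80.
U+1005: 3-byte form → E1 80 85.
U+0B70: 3-byte form → E0 AD B0.
U+B77F7: 4-byte form → F2 B7 9F B7.
U+0546: 2-byte form → D5 86.
U+20B9: 3-byte form → E2 82 B9.
U+20A3: 3-byte form → E2 82 A3.
Concatenated (25 bytes): E0 AF 83 F2 B0 B0 80 E1 80 85 E0 AD B0 F2 B7 9F B7 D5 86 E2 82 B9 E2 82 A3.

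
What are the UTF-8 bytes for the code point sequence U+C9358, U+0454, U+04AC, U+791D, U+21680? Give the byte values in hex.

F3 89 8D 98 D1 94 D2 AC E7 A4 9D F0 A1 9A 80

U+C9358: 4-byte form → F3 89 8D 98.
U+0454: 2-byte form → D1 94.
U+04AC: 2-byte form → D2 AC.
U+791D: 3-byte form → E7 A4 9D.
U+21680: 4-byte form → F0 A1 9A 80.
Concatenated (15 bytes): F3 89 8D 98 D1 94 D2 AC E7 A4 9D F0 A1 9A 80.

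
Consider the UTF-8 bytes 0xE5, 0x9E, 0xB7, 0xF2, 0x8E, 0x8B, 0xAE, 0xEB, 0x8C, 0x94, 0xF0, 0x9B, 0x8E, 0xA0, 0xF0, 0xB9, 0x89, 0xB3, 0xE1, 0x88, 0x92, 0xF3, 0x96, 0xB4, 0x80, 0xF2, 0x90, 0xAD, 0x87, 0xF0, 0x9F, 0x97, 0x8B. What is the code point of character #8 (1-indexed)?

Offset 0: leading byte 0xE5 = 11100101 → 3-byte char #1 = E5 9E B7.
Offset 3: leading byte 0xF2 = 11110010 → 4-byte char #2 = F2 8E 8B AE.
Offset 7: leading byte 0xEB = 11101011 → 3-byte char #3 = EB 8C 94.
Offset 10: leading byte 0xF0 = 11110000 → 4-byte char #4 = F0 9B 8E A0.
Offset 14: leading byte 0xF0 = 11110000 → 4-byte char #5 = F0 B9 89 B3.
Offset 18: leading byte 0xE1 = 11100001 → 3-byte char #6 = E1 88 92.
Offset 21: leading byte 0xF3 = 11110011 → 4-byte char #7 = F3 96 B4 80.
Offset 25: leading byte 0xF2 = 11110010 → 4-byte char #8 = F2 90 AD 87.
Leading byte 0xF2 = 11110010 matches 11110xxx → 4-byte sequence.
Byte 1: 0xF2 = 11110010, payload 010 (3 bits).
Byte 2: 0x90 = 10010000 (10xxxxxx ✓), payload 010000.
Byte 3: 0xAD = 10101101 (10xxxxxx ✓), payload 101101.
Byte 4: 0x87 = 10000111 (10xxxxxx ✓), payload 000111.
Concatenate: 010010000101101000111 = 0x90B47 (21 bits → U+90B47).

U+90B47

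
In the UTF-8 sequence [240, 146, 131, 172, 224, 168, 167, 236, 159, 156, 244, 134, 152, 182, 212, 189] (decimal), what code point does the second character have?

U+0A27

Offset 0: leading byte 0xF0 = 11110000 → 4-byte char #1 = F0 92 83 AC.
Offset 4: leading byte 0xE0 = 11100000 → 3-byte char #2 = E0 A8 A7.
Leading byte 0xE0 = 11100000 matches 1110xxxx → 3-byte sequence.
Byte 1: 0xE0 = 11100000, payload 0000 (4 bits).
Byte 2: 0xA8 = 10101000 (10xxxxxx ✓), payload 101000.
Byte 3: 0xA7 = 10100111 (10xxxxxx ✓), payload 100111.
Concatenate: 0000101000100111 = 0xA27 (16 bits → U+0A27).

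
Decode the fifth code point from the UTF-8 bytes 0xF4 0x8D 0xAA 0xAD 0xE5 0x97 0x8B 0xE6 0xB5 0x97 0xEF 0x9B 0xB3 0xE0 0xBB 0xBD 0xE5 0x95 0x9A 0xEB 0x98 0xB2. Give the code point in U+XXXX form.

U+0EFD

Offset 0: leading byte 0xF4 = 11110100 → 4-byte char #1 = F4 8D AA AD.
Offset 4: leading byte 0xE5 = 11100101 → 3-byte char #2 = E5 97 8B.
Offset 7: leading byte 0xE6 = 11100110 → 3-byte char #3 = E6 B5 97.
Offset 10: leading byte 0xEF = 11101111 → 3-byte char #4 = EF 9B B3.
Offset 13: leading byte 0xE0 = 11100000 → 3-byte char #5 = E0 BB BD.
Leading byte 0xE0 = 11100000 matches 1110xxxx → 3-byte sequence.
Byte 1: 0xE0 = 11100000, payload 0000 (4 bits).
Byte 2: 0xBB = 10111011 (10xxxxxx ✓), payload 111011.
Byte 3: 0xBD = 10111101 (10xxxxxx ✓), payload 111101.
Concatenate: 0000111011111101 = 0xEFD (16 bits → U+0EFD).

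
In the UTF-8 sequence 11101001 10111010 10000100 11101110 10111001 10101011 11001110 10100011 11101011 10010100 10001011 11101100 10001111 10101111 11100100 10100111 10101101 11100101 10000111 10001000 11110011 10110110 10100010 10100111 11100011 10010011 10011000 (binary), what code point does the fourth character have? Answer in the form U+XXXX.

Offset 0: leading byte 0xE9 = 11101001 → 3-byte char #1 = E9 BA 84.
Offset 3: leading byte 0xEE = 11101110 → 3-byte char #2 = EE B9 AB.
Offset 6: leading byte 0xCE = 11001110 → 2-byte char #3 = CE A3.
Offset 8: leading byte 0xEB = 11101011 → 3-byte char #4 = EB 94 8B.
Leading byte 0xEB = 11101011 matches 1110xxxx → 3-byte sequence.
Byte 1: 0xEB = 11101011, payload 1011 (4 bits).
Byte 2: 0x94 = 10010100 (10xxxxxx ✓), payload 010100.
Byte 3: 0x8B = 10001011 (10xxxxxx ✓), payload 001011.
Concatenate: 1011010100001011 = 0xB50B (16 bits → U+B50B).

U+B50B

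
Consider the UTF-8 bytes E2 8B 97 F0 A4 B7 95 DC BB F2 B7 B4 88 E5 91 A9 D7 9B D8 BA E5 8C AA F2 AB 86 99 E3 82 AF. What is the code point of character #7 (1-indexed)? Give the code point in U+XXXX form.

Offset 0: leading byte 0xE2 = 11100010 → 3-byte char #1 = E2 8B 97.
Offset 3: leading byte 0xF0 = 11110000 → 4-byte char #2 = F0 A4 B7 95.
Offset 7: leading byte 0xDC = 11011100 → 2-byte char #3 = DC BB.
Offset 9: leading byte 0xF2 = 11110010 → 4-byte char #4 = F2 B7 B4 88.
Offset 13: leading byte 0xE5 = 11100101 → 3-byte char #5 = E5 91 A9.
Offset 16: leading byte 0xD7 = 11010111 → 2-byte char #6 = D7 9B.
Offset 18: leading byte 0xD8 = 11011000 → 2-byte char #7 = D8 BA.
Leading byte 0xD8 = 11011000 matches 110xxxxx → 2-byte sequence.
Byte 1: 0xD8 = 11011000, payload 11000 (5 bits).
Byte 2: 0xBA = 10111010 (10xxxxxx ✓), payload 111010.
Concatenate: 11000111010 = 0x63A (11 bits → U+063A).

U+063A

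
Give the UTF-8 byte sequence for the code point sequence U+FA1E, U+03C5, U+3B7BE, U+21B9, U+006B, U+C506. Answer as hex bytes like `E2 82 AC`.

EF A8 9E CF 85 F0 BB 9E BE E2 86 B9 6B EC 94 86

U+FA1E: 3-byte form → EF A8 9E.
U+03C5: 2-byte form → CF 85.
U+3B7BE: 4-byte form → F0 BB 9E BE.
U+21B9: 3-byte form → E2 86 B9.
U+006B: 1-byte form → 6B.
U+C506: 3-byte form → EC 94 86.
Concatenated (16 bytes): EF A8 9E CF 85 F0 BB 9E BE E2 86 B9 6B EC 94 86.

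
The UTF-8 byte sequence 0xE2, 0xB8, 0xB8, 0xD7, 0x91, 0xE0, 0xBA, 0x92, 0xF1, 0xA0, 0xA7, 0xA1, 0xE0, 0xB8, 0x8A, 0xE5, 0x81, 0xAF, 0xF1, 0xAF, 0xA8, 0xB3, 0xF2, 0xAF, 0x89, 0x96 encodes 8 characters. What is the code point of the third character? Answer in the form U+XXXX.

Offset 0: leading byte 0xE2 = 11100010 → 3-byte char #1 = E2 B8 B8.
Offset 3: leading byte 0xD7 = 11010111 → 2-byte char #2 = D7 91.
Offset 5: leading byte 0xE0 = 11100000 → 3-byte char #3 = E0 BA 92.
Leading byte 0xE0 = 11100000 matches 1110xxxx → 3-byte sequence.
Byte 1: 0xE0 = 11100000, payload 0000 (4 bits).
Byte 2: 0xBA = 10111010 (10xxxxxx ✓), payload 111010.
Byte 3: 0x92 = 10010010 (10xxxxxx ✓), payload 010010.
Concatenate: 0000111010010010 = 0xE92 (16 bits → U+0E92).

U+0E92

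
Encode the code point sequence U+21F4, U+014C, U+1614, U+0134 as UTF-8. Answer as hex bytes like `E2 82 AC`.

U+21F4: 3-byte form → E2 87 B4.
U+014C: 2-byte form → C5 8C.
U+1614: 3-byte form → E1 98 94.
U+0134: 2-byte form → C4 B4.
Concatenated (10 bytes): E2 87 B4 C5 8C E1 98 94 C4 B4.

E2 87 B4 C5 8C E1 98 94 C4 B4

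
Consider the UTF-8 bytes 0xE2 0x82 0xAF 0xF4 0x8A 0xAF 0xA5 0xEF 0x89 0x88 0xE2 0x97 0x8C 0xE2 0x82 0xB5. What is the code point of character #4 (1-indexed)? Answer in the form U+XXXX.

U+25CC

Offset 0: leading byte 0xE2 = 11100010 → 3-byte char #1 = E2 82 AF.
Offset 3: leading byte 0xF4 = 11110100 → 4-byte char #2 = F4 8A AF A5.
Offset 7: leading byte 0xEF = 11101111 → 3-byte char #3 = EF 89 88.
Offset 10: leading byte 0xE2 = 11100010 → 3-byte char #4 = E2 97 8C.
Leading byte 0xE2 = 11100010 matches 1110xxxx → 3-byte sequence.
Byte 1: 0xE2 = 11100010, payload 0010 (4 bits).
Byte 2: 0x97 = 10010111 (10xxxxxx ✓), payload 010111.
Byte 3: 0x8C = 10001100 (10xxxxxx ✓), payload 001100.
Concatenate: 0010010111001100 = 0x25CC (16 bits → U+25CC).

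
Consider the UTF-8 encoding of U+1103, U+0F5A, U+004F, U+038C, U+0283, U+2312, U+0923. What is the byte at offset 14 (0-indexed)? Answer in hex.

0xE0

U+1103 → 3-byte form E1 84 83 at offsets 0–2.
U+0F5A → 3-byte form E0 BD 9A at offsets 3–5.
U+004F → 1-byte form 4F at offsets 6–6.
U+038C → 2-byte form CE 8C at offsets 7–8.
U+0283 → 2-byte form CA 83 at offsets 9–10.
U+2312 → 3-byte form E2 8C 92 at offsets 11–13.
U+0923 → 3-byte form E0 A4 A3 at offsets 14–16.
Offset 14 falls in char 7's range; it's byte 1 of E0 A4 A3 = 0xE0.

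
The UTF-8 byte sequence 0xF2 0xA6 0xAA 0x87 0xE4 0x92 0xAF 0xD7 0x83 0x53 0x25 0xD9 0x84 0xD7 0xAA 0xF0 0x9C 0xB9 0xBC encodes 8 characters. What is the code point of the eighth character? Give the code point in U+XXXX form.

U+1CE7C

Offset 0: leading byte 0xF2 = 11110010 → 4-byte char #1 = F2 A6 AA 87.
Offset 4: leading byte 0xE4 = 11100100 → 3-byte char #2 = E4 92 AF.
Offset 7: leading byte 0xD7 = 11010111 → 2-byte char #3 = D7 83.
Offset 9: leading byte 0x53 = 01010011 → 1-byte char #4 = 53.
Offset 10: leading byte 0x25 = 00100101 → 1-byte char #5 = 25.
Offset 11: leading byte 0xD9 = 11011001 → 2-byte char #6 = D9 84.
Offset 13: leading byte 0xD7 = 11010111 → 2-byte char #7 = D7 AA.
Offset 15: leading byte 0xF0 = 11110000 → 4-byte char #8 = F0 9C B9 BC.
Leading byte 0xF0 = 11110000 matches 11110xxx → 4-byte sequence.
Byte 1: 0xF0 = 11110000, payload 000 (3 bits).
Byte 2: 0x9C = 10011100 (10xxxxxx ✓), payload 011100.
Byte 3: 0xB9 = 10111001 (10xxxxxx ✓), payload 111001.
Byte 4: 0xBC = 10111100 (10xxxxxx ✓), payload 111100.
Concatenate: 000011100111001111100 = 0x1CE7C (21 bits → U+1CE7C).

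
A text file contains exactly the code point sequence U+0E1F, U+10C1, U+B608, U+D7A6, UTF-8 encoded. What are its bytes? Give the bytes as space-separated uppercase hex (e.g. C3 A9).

E0 B8 9F E1 83 81 EB 98 88 ED 9E A6

U+0E1F: 3-byte form → E0 B8 9F.
U+10C1: 3-byte form → E1 83 81.
U+B608: 3-byte form → EB 98 88.
U+D7A6: 3-byte form → ED 9E A6.
Concatenated (12 bytes): E0 B8 9F E1 83 81 EB 98 88 ED 9E A6.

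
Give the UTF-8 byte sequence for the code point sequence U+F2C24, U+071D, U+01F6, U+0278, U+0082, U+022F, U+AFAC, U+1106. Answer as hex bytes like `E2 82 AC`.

F3 B2 B0 A4 DC 9D C7 B6 C9 B8 C2 82 C8 AF EA BE AC E1 84 86

U+F2C24: 4-byte form → F3 B2 B0 A4.
U+071D: 2-byte form → DC 9D.
U+01F6: 2-byte form → C7 B6.
U+0278: 2-byte form → C9 B8.
U+0082: 2-byte form → C2 82.
U+022F: 2-byte form → C8 AF.
U+AFAC: 3-byte form → EA BE AC.
U+1106: 3-byte form → E1 84 86.
Concatenated (20 bytes): F3 B2 B0 A4 DC 9D C7 B6 C9 B8 C2 82 C8 AF EA BE AC E1 84 86.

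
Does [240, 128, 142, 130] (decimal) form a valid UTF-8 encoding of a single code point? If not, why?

invalid (overlong encoding)

Leading byte 0xF0 = 11110000 → 4-byte form.
Continuation bytes all match 10xxxxxx. Payload decodes to 0x382.
But 0x382 < 0x10000, the minimum for a 4-byte sequence — this is an overlong encoding.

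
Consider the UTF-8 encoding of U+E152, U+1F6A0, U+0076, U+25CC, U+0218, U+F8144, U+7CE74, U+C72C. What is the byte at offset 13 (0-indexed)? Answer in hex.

U+E152 → 3-byte form EE 85 92 at offsets 0–2.
U+1F6A0 → 4-byte form F0 9F 9A A0 at offsets 3–6.
U+0076 → 1-byte form 76 at offsets 7–7.
U+25CC → 3-byte form E2 97 8C at offsets 8–10.
U+0218 → 2-byte form C8 98 at offsets 11–12.
U+F8144 → 4-byte form F3 B8 85 84 at offsets 13–16.
Offset 13 falls in char 6's range; it's byte 1 of F3 B8 85 84 = 0xF3.

0xF3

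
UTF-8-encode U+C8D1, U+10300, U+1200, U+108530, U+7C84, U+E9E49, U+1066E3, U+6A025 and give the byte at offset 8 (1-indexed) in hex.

1-indexed offset 8 is 0-indexed offset 7.
U+C8D1 → 3-byte form EC A3 91 at offsets 0–2.
U+10300 → 4-byte form F0 90 8C 80 at offsets 3–6.
U+1200 → 3-byte form E1 88 80 at offsets 7–9.
Offset 7 falls in char 3's range; it's byte 1 of E1 88 80 = 0xE1.

0xE1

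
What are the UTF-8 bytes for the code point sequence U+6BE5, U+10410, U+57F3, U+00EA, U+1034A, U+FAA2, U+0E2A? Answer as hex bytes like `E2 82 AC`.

U+6BE5: 3-byte form → E6 AF A5.
U+10410: 4-byte form → F0 90 90 90.
U+57F3: 3-byte form → E5 9F B3.
U+00EA: 2-byte form → C3 AA.
U+1034A: 4-byte form → F0 90 8D 8A.
U+FAA2: 3-byte form → EF AA A2.
U+0E2A: 3-byte form → E0 B8 AA.
Concatenated (22 bytes): E6 AF A5 F0 90 90 90 E5 9F B3 C3 AA F0 90 8D 8A EF AA A2 E0 B8 AA.

E6 AF A5 F0 90 90 90 E5 9F B3 C3 AA F0 90 8D 8A EF AA A2 E0 B8 AA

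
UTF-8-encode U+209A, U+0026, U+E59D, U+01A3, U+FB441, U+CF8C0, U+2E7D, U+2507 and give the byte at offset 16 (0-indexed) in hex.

0x80

U+209A → 3-byte form E2 82 9A at offsets 0–2.
U+0026 → 1-byte form 26 at offsets 3–3.
U+E59D → 3-byte form EE 96 9D at offsets 4–6.
U+01A3 → 2-byte form C6 A3 at offsets 7–8.
U+FB441 → 4-byte form F3 BB 91 81 at offsets 9–12.
U+CF8C0 → 4-byte form F3 8F A3 80 at offsets 13–16.
Offset 16 falls in char 6's range; it's byte 4 of F3 8F A3 80 = 0x80.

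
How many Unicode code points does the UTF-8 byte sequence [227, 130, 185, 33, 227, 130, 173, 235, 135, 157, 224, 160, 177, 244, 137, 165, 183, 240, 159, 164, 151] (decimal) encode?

7

Byte at offset 0: 0xE3 = 11100011 → 3-byte char (#1). Advance 3.
Byte at offset 3: 0x21 = 00100001 → 1-byte char (#2). Advance 1.
Byte at offset 4: 0xE3 = 11100011 → 3-byte char (#3). Advance 3.
Byte at offset 7: 0xEB = 11101011 → 3-byte char (#4). Advance 3.
Byte at offset 10: 0xE0 = 11100000 → 3-byte char (#5). Advance 3.
Byte at offset 13: 0xF4 = 11110100 → 4-byte char (#6). Advance 4.
Byte at offset 17: 0xF0 = 11110000 → 4-byte char (#7). Advance 4.
Reached end at offset 21 after 7 code points.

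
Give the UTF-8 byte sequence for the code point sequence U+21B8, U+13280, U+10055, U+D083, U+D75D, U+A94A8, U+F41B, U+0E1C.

E2 86 B8 F0 93 8A 80 F0 90 81 95 ED 82 83 ED 9D 9D F2 A9 92 A8 EF 90 9B E0 B8 9C

U+21B8: 3-byte form → E2 86 B8.
U+13280: 4-byte form → F0 93 8A 80.
U+10055: 4-byte form → F0 90 81 95.
U+D083: 3-byte form → ED 82 83.
U+D75D: 3-byte form → ED 9D 9D.
U+A94A8: 4-byte form → F2 A9 92 A8.
U+F41B: 3-byte form → EF 90 9B.
U+0E1C: 3-byte form → E0 B8 9C.
Concatenated (27 bytes): E2 86 B8 F0 93 8A 80 F0 90 81 95 ED 82 83 ED 9D 9D F2 A9 92 A8 EF 90 9B E0 B8 9C.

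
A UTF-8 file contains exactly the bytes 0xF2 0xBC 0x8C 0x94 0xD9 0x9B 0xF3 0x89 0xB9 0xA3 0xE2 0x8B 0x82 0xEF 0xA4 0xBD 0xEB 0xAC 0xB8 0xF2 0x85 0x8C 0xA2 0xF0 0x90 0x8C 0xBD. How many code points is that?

8

Byte at offset 0: 0xF2 = 11110010 → 4-byte char (#1). Advance 4.
Byte at offset 4: 0xD9 = 11011001 → 2-byte char (#2). Advance 2.
Byte at offset 6: 0xF3 = 11110011 → 4-byte char (#3). Advance 4.
Byte at offset 10: 0xE2 = 11100010 → 3-byte char (#4). Advance 3.
Byte at offset 13: 0xEF = 11101111 → 3-byte char (#5). Advance 3.
Byte at offset 16: 0xEB = 11101011 → 3-byte char (#6). Advance 3.
Byte at offset 19: 0xF2 = 11110010 → 4-byte char (#7). Advance 4.
Byte at offset 23: 0xF0 = 11110000 → 4-byte char (#8). Advance 4.
Reached end at offset 27 after 8 code points.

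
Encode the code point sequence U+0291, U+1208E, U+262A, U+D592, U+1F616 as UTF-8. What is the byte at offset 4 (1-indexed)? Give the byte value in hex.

0x92

1-indexed offset 4 is 0-indexed offset 3.
U+0291 → 2-byte form CA 91 at offsets 0–1.
U+1208E → 4-byte form F0 92 82 8E at offsets 2–5.
Offset 3 falls in char 2's range; it's byte 2 of F0 92 82 8E = 0x92.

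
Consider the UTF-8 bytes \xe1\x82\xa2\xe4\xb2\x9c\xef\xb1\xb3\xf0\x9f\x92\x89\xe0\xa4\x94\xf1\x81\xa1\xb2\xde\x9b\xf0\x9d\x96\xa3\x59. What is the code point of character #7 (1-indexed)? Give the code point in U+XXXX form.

Offset 0: leading byte 0xE1 = 11100001 → 3-byte char #1 = E1 82 A2.
Offset 3: leading byte 0xE4 = 11100100 → 3-byte char #2 = E4 B2 9C.
Offset 6: leading byte 0xEF = 11101111 → 3-byte char #3 = EF B1 B3.
Offset 9: leading byte 0xF0 = 11110000 → 4-byte char #4 = F0 9F 92 89.
Offset 13: leading byte 0xE0 = 11100000 → 3-byte char #5 = E0 A4 94.
Offset 16: leading byte 0xF1 = 11110001 → 4-byte char #6 = F1 81 A1 B2.
Offset 20: leading byte 0xDE = 11011110 → 2-byte char #7 = DE 9B.
Leading byte 0xDE = 11011110 matches 110xxxxx → 2-byte sequence.
Byte 1: 0xDE = 11011110, payload 11110 (5 bits).
Byte 2: 0x9B = 10011011 (10xxxxxx ✓), payload 011011.
Concatenate: 11110011011 = 0x79B (11 bits → U+079B).

U+079B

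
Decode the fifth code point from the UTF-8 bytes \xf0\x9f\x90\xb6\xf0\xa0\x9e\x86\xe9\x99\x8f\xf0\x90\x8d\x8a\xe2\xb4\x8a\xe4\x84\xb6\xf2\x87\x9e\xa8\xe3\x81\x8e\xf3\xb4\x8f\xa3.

Offset 0: leading byte 0xF0 = 11110000 → 4-byte char #1 = F0 9F 90 B6.
Offset 4: leading byte 0xF0 = 11110000 → 4-byte char #2 = F0 A0 9E 86.
Offset 8: leading byte 0xE9 = 11101001 → 3-byte char #3 = E9 99 8F.
Offset 11: leading byte 0xF0 = 11110000 → 4-byte char #4 = F0 90 8D 8A.
Offset 15: leading byte 0xE2 = 11100010 → 3-byte char #5 = E2 B4 8A.
Leading byte 0xE2 = 11100010 matches 1110xxxx → 3-byte sequence.
Byte 1: 0xE2 = 11100010, payload 0010 (4 bits).
Byte 2: 0xB4 = 10110100 (10xxxxxx ✓), payload 110100.
Byte 3: 0x8A = 10001010 (10xxxxxx ✓), payload 001010.
Concatenate: 0010110100001010 = 0x2D0A (16 bits → U+2D0A).

U+2D0A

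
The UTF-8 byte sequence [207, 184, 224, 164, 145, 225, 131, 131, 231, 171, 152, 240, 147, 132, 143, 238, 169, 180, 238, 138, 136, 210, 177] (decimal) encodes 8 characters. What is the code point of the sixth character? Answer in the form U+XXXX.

Offset 0: leading byte 0xCF = 11001111 → 2-byte char #1 = CF B8.
Offset 2: leading byte 0xE0 = 11100000 → 3-byte char #2 = E0 A4 91.
Offset 5: leading byte 0xE1 = 11100001 → 3-byte char #3 = E1 83 83.
Offset 8: leading byte 0xE7 = 11100111 → 3-byte char #4 = E7 AB 98.
Offset 11: leading byte 0xF0 = 11110000 → 4-byte char #5 = F0 93 84 8F.
Offset 15: leading byte 0xEE = 11101110 → 3-byte char #6 = EE A9 B4.
Leading byte 0xEE = 11101110 matches 1110xxxx → 3-byte sequence.
Byte 1: 0xEE = 11101110, payload 1110 (4 bits).
Byte 2: 0xA9 = 10101001 (10xxxxxx ✓), payload 101001.
Byte 3: 0xB4 = 10110100 (10xxxxxx ✓), payload 110100.
Concatenate: 1110101001110100 = 0xEA74 (16 bits → U+EA74).

U+EA74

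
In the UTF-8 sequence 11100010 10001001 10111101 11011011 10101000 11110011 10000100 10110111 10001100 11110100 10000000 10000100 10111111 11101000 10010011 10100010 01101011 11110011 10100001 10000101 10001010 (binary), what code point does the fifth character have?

Offset 0: leading byte 0xE2 = 11100010 → 3-byte char #1 = E2 89 BD.
Offset 3: leading byte 0xDB = 11011011 → 2-byte char #2 = DB A8.
Offset 5: leading byte 0xF3 = 11110011 → 4-byte char #3 = F3 84 B7 8C.
Offset 9: leading byte 0xF4 = 11110100 → 4-byte char #4 = F4 80 84 BF.
Offset 13: leading byte 0xE8 = 11101000 → 3-byte char #5 = E8 93 A2.
Leading byte 0xE8 = 11101000 matches 1110xxxx → 3-byte sequence.
Byte 1: 0xE8 = 11101000, payload 1000 (4 bits).
Byte 2: 0x93 = 10010011 (10xxxxxx ✓), payload 010011.
Byte 3: 0xA2 = 10100010 (10xxxxxx ✓), payload 100010.
Concatenate: 1000010011100010 = 0x84E2 (16 bits → U+84E2).

U+84E2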